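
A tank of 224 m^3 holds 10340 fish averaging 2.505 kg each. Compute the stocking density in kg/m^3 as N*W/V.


Total biomass = 10340 fish * 2.505 kg = 25901.7 kg
Density = total biomass / volume = 25901.7 / 224 = 115.633 kg/m^3

115.633 kg/m^3


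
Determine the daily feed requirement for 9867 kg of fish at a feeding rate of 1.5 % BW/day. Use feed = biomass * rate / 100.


Feeding rate fraction = 1.5% / 100 = 0.015
Daily feed = 9867 kg * 0.015 = 148.005 kg/day

148.005 kg/day


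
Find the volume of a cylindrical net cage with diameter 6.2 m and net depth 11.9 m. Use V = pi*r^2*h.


r = d/2 = 6.2/2 = 3.1 m
Base area = pi*r^2 = pi*3.1^2 = 30.190705 m^2
Volume = 30.190705 * 11.9 = 359.269 m^3

359.269 m^3


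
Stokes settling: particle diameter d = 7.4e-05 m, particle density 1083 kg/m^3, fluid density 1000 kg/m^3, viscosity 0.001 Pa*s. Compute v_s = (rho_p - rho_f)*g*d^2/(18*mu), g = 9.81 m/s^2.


Density difference: rho_p - rho_f = 1083 - 1000 = 83 kg/m^3
d^2 = (7.4e-05)^2 = 5.476e-09 m^2
Numerator = (rho_p - rho_f) * g * d^2 = 83 * 9.81 * 5.476e-09 = 4.4587235e-06
Denominator = 18 * mu = 18 * 0.001 = 0.018
v_s = 4.4587235e-06 / 0.018 = 2.47707e-04 m/s
Check: Re = rho_f * v_s * d / mu = 1000 * 2.47707e-04 * 7.4e-05 / 0.001 = 0.0183 < 1, so Stokes' law applies.

2.47707e-04 m/s


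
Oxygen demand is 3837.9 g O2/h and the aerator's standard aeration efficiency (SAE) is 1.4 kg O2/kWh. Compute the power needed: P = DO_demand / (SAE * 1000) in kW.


SAE in g O2/kWh = 1.4 * 1000 = 1400 g/kWh
P = DO_demand / SAE_g = 3837.9 / 1400 = 2.74136 kW

2.74136 kW


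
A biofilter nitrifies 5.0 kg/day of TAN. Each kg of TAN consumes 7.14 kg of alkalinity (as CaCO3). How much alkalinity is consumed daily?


Alkalinity factor: 7.14 kg CaCO3 consumed per kg TAN nitrified
alk = 5.0 kg TAN * 7.14 = 35.7 kg CaCO3/day

35.7 kg CaCO3/day


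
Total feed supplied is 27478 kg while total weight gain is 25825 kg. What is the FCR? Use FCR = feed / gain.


FCR = feed consumed / weight gained
FCR = 27478 kg / 25825 kg = 1.06401

1.06401


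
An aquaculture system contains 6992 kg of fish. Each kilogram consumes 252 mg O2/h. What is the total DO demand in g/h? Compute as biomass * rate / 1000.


Total O2 consumption (mg/h) = 6992 kg * 252 mg/(kg*h) = 1761984 mg/h
Convert to g/h: 1761984 / 1000 = 1761.984 g/h

1761.984 g/h


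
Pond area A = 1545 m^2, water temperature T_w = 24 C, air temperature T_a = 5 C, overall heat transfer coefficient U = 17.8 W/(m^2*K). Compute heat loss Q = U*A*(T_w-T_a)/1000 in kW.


Temperature difference dT = 24 - 5 = 19 K
Heat loss (W) = U * A * dT = 17.8 * 1545 * 19 = 522519 W
Convert to kW: 522519 / 1000 = 522.519 kW

522.519 kW


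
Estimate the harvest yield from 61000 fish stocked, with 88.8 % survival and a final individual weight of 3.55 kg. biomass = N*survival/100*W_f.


Survivors = 61000 * 88.8/100 = 54168 fish
Harvest biomass = survivors * W_f = 54168 * 3.55 = 192296.4 kg

192296.4 kg


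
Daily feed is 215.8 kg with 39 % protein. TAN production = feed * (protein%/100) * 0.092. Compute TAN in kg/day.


Protein in feed = 215.8 * 39/100 = 84.162 kg/day
TAN = protein * 0.092 = 84.162 * 0.092 = 7.742904 kg/day

7.742904 kg/day


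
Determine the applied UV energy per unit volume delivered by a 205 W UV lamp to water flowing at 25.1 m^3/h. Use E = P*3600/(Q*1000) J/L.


Energy delivered per hour = 205 W * 3600 s = 738000 J/h
Volume treated per hour = 25.1 m^3/h * 1000 = 25100 L/h
dose = 738000 / 25100 = 29.4024 J/L

29.4024 J/L


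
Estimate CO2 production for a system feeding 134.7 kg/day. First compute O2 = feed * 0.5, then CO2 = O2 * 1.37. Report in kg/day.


O2 = 134.7 * 0.5 = 67.35
CO2 = 67.35 * 1.37 = 92.2695

92.2695 kg/day


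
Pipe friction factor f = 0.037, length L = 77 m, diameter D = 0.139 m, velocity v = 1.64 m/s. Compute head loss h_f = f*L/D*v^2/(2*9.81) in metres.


v^2 = 1.64^2 = 2.6896 m^2/s^2
L/D = 77/0.139 = 553.95683
h_f = f*(L/D)*v^2/(2g) = 0.037 * 553.95683 * 2.6896 / 19.62 = 2.80974 m

2.80974 m


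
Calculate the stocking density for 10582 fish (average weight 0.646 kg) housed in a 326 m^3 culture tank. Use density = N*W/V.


Total biomass = 10582 fish * 0.646 kg = 6835.972 kg
Density = total biomass / volume = 6835.972 / 326 = 20.9692 kg/m^3

20.9692 kg/m^3


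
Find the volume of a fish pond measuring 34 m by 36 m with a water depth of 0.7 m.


Base area = L * W = 34 * 36 = 1224 m^2
Volume = area * depth = 1224 * 0.7 = 856.8 m^3

856.8 m^3


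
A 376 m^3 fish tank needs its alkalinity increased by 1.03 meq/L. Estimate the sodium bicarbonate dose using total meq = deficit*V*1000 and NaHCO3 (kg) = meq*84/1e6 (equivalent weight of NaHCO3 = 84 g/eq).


Tank volume in L = 376 m^3 * 1000 = 376000 L
Total meq required = 1.03 meq/L * 376000 L = 387280 meq
NaHCO3 mass = 387280 meq * 84 mg/meq / 1e6 = 32.5315 kg

32.5315 kg


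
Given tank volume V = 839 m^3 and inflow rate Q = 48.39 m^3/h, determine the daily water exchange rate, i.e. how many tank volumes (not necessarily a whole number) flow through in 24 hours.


Daily flow volume = 48.39 m^3/h * 24 h = 1161.36 m^3/day
Exchanges = daily flow / tank volume = 1161.36 / 839 = 1.38422 exchanges/day

1.38422 exchanges/day


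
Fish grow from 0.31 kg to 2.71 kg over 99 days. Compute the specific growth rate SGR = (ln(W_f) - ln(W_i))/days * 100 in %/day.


ln(W_f) = ln(2.71) = 0.99694863
ln(W_i) = ln(0.31) = -1.171183
ln(W_f) - ln(W_i) = 0.99694863 - -1.171183 = 2.1681316
SGR = 2.1681316 / 99 * 100 = 2.19003 %/day

2.19003 %/day


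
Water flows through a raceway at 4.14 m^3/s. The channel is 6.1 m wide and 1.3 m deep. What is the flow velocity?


Cross-sectional area = W * d = 6.1 * 1.3 = 7.93 m^2
Velocity = Q / A = 4.14 / 7.93 = 0.522068 m/s

0.522068 m/s


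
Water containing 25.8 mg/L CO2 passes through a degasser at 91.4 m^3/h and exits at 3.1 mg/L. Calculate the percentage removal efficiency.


CO2_out / CO2_in = 3.1 / 25.8 = 0.12015504
Fraction remaining = 0.12015504
efficiency = (1 - 0.12015504) * 100 = 87.9845 %

87.9845 %


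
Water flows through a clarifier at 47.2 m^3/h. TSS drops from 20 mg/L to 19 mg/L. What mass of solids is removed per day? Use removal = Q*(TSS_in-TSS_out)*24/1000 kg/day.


Concentration drop: TSS_in - TSS_out = 20 - 19 = 1 mg/L
Hourly solids removed = Q * dTSS = 47.2 m^3/h * 1 mg/L = 47.2 g/h  (m^3/h * mg/L = g/h)
Daily solids removed = 47.2 * 24 = 1132.8 g/day
Convert g to kg: 1132.8 / 1000 = 1.1328 kg/day

1.1328 kg/day


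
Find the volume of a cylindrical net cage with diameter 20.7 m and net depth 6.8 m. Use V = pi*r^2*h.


r = d/2 = 20.7/2 = 10.35 m
Base area = pi*r^2 = pi*10.35^2 = 336.53526 m^2
Volume = 336.53526 * 6.8 = 2288.44 m^3

2288.44 m^3


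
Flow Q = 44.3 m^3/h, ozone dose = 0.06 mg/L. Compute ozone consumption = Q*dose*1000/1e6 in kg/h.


O3 demand (mg/h) = Q * dose * 1000 = 44.3 * 0.06 * 1000 = 2658 mg/h
Convert mg to kg: 2658 / 1e6 = 0.002658 kg/h

0.002658 kg/h


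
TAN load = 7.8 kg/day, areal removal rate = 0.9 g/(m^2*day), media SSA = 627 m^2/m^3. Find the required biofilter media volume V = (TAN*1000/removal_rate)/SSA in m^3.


A = 7.8*1000 / 0.9 = 8666.6667 m^2
V = 8666.6667 / 627 = 13.8224

13.8224 m^3


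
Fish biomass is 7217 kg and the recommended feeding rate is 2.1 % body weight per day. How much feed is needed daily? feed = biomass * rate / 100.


Feeding rate fraction = 2.1% / 100 = 0.021
Daily feed = 7217 kg * 0.021 = 151.557 kg/day

151.557 kg/day


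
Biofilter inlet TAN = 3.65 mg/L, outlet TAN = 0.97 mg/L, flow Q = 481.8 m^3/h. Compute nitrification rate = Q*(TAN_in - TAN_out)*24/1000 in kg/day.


Concentration drop: TAN_in - TAN_out = 3.65 - 0.97 = 2.68 mg/L
Hourly TAN removed = Q * dTAN = 481.8 m^3/h * 2.68 mg/L = 1291.224 g/h  (m^3/h * mg/L = g/h)
Daily TAN removed = 1291.224 * 24 = 30989.376 g/day
Convert to kg/day: 30989.376 / 1000 = 30.989376 kg/day

30.989376 kg/day


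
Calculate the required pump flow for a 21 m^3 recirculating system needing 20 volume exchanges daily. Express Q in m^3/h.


Daily recirculation volume = 21 m^3 * 20 = 420 m^3/day
Flow rate Q = daily volume / 24 h = 420 / 24 = 17.5 m^3/h

17.5 m^3/h


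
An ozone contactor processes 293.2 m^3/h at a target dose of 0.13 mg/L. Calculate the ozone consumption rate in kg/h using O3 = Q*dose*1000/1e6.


O3 demand (mg/h) = Q * dose * 1000 = 293.2 * 0.13 * 1000 = 38116 mg/h
Convert mg to kg: 38116 / 1e6 = 0.038116 kg/h

0.038116 kg/h


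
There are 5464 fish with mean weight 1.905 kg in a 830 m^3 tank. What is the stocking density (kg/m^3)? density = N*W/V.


Total biomass = 5464 fish * 1.905 kg = 10408.92 kg
Density = total biomass / volume = 10408.92 / 830 = 12.5409 kg/m^3

12.5409 kg/m^3


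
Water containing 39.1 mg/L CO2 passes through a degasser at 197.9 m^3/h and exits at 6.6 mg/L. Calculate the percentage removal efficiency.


CO2_out / CO2_in = 6.6 / 39.1 = 0.16879795
Fraction remaining = 0.16879795
efficiency = (1 - 0.16879795) * 100 = 83.1202 %

83.1202 %


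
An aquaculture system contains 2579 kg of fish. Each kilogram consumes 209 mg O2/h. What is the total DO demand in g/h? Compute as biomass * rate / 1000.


Total O2 consumption (mg/h) = 2579 kg * 209 mg/(kg*h) = 539011 mg/h
Convert to g/h: 539011 / 1000 = 539.011 g/h

539.011 g/h


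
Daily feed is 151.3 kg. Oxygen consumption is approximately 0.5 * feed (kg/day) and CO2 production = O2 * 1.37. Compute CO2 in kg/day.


O2 = 151.3 * 0.5 = 75.65
CO2 = 75.65 * 1.37 = 103.6405

103.6405 kg/day


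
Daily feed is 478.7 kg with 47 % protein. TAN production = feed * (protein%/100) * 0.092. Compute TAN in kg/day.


Protein in feed = 478.7 * 47/100 = 224.989 kg/day
TAN = protein * 0.092 = 224.989 * 0.092 = 20.698988 kg/day

20.698988 kg/day


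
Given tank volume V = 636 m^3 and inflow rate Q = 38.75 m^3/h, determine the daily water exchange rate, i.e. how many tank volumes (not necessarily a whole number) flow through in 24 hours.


Daily flow volume = 38.75 m^3/h * 24 h = 930 m^3/day
Exchanges = daily flow / tank volume = 930 / 636 = 1.46226 exchanges/day

1.46226 exchanges/day


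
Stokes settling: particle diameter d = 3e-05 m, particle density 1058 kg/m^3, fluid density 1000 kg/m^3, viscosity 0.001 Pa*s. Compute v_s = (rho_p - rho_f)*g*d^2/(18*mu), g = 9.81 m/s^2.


Density difference: rho_p - rho_f = 1058 - 1000 = 58 kg/m^3
d^2 = (3e-05)^2 = 9e-10 m^2
Numerator = (rho_p - rho_f) * g * d^2 = 58 * 9.81 * 9e-10 = 5.12082e-07
Denominator = 18 * mu = 18 * 0.001 = 0.018
v_s = 5.12082e-07 / 0.018 = 2.8449e-05 m/s
Check: Re = rho_f * v_s * d / mu = 1000 * 2.8449e-05 * 3e-05 / 0.001 = 8.53e-04 < 1, so Stokes' law applies.

2.8449e-05 m/s


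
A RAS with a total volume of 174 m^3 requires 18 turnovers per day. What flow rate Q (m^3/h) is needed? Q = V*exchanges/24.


Daily recirculation volume = 174 m^3 * 18 = 3132 m^3/day
Flow rate Q = daily volume / 24 h = 3132 / 24 = 130.5 m^3/h

130.5 m^3/h


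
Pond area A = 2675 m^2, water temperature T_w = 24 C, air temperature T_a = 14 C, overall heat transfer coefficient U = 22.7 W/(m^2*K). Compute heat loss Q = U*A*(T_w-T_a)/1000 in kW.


Temperature difference dT = 24 - 14 = 10 K
Heat loss (W) = U * A * dT = 22.7 * 2675 * 10 = 607225 W
Convert to kW: 607225 / 1000 = 607.225 kW

607.225 kW


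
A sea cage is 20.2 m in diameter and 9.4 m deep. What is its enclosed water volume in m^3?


r = d/2 = 20.2/2 = 10.1 m
Base area = pi*r^2 = pi*10.1^2 = 320.47387 m^2
Volume = 320.47387 * 9.4 = 3012.45 m^3

3012.45 m^3


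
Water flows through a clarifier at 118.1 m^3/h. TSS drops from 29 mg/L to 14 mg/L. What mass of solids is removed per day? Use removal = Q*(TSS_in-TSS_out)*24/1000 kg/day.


Concentration drop: TSS_in - TSS_out = 29 - 14 = 15 mg/L
Hourly solids removed = Q * dTSS = 118.1 m^3/h * 15 mg/L = 1771.5 g/h  (m^3/h * mg/L = g/h)
Daily solids removed = 1771.5 * 24 = 42516 g/day
Convert g to kg: 42516 / 1000 = 42.516 kg/day

42.516 kg/day


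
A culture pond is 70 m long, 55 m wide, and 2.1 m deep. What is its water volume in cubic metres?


Base area = L * W = 70 * 55 = 3850 m^2
Volume = area * depth = 3850 * 2.1 = 8085 m^3

8085 m^3


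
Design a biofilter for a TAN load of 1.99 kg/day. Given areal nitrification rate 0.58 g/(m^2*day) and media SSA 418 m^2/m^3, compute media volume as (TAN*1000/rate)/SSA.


A = 1.99*1000 / 0.58 = 3431.0345 m^2
V = 3431.0345 / 418 = 8.20822

8.20822 m^3


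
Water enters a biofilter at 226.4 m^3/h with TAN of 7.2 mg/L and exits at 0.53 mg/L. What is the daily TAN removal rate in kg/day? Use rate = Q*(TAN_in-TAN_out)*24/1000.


Concentration drop: TAN_in - TAN_out = 7.2 - 0.53 = 6.67 mg/L
Hourly TAN removed = Q * dTAN = 226.4 m^3/h * 6.67 mg/L = 1510.088 g/h  (m^3/h * mg/L = g/h)
Daily TAN removed = 1510.088 * 24 = 36242.112 g/day
Convert to kg/day: 36242.112 / 1000 = 36.242112 kg/day

36.242112 kg/day


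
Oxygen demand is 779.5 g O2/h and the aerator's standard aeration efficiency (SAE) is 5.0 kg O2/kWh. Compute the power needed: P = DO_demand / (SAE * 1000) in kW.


SAE in g O2/kWh = 5.0 * 1000 = 5000 g/kWh
P = DO_demand / SAE_g = 779.5 / 5000 = 0.1559 kW

0.1559 kW


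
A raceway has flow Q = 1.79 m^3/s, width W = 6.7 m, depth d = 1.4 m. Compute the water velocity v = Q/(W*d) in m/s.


Cross-sectional area = W * d = 6.7 * 1.4 = 9.38 m^2
Velocity = Q / A = 1.79 / 9.38 = 0.190832 m/s

0.190832 m/s


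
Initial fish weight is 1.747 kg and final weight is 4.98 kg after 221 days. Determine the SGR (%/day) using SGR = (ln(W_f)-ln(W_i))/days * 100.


ln(W_f) = ln(4.98) = 1.6054299
ln(W_i) = ln(1.747) = 0.55790003
ln(W_f) - ln(W_i) = 1.6054299 - 0.55790003 = 1.0475299
SGR = 1.0475299 / 221 * 100 = 0.473995 %/day

0.473995 %/day


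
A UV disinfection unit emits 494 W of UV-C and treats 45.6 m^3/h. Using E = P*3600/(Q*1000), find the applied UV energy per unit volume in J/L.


Energy delivered per hour = 494 W * 3600 s = 1778400 J/h
Volume treated per hour = 45.6 m^3/h * 1000 = 45600 L/h
dose = 1778400 / 45600 = 39 J/L

39 J/L


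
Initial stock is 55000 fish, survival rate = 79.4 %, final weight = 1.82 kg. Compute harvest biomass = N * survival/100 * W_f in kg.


Survivors = 55000 * 79.4/100 = 43670 fish
Harvest biomass = survivors * W_f = 43670 * 1.82 = 79479.4 kg

79479.4 kg


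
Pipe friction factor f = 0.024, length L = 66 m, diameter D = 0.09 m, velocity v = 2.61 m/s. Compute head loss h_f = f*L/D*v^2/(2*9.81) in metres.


v^2 = 2.61^2 = 6.8121 m^2/s^2
L/D = 66/0.09 = 733.33333
h_f = f*(L/D)*v^2/(2g) = 0.024 * 733.33333 * 6.8121 / 19.62 = 6.11075 m

6.11075 m


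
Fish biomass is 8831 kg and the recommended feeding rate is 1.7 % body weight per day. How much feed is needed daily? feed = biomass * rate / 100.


Feeding rate fraction = 1.7% / 100 = 0.017
Daily feed = 8831 kg * 0.017 = 150.127 kg/day

150.127 kg/day


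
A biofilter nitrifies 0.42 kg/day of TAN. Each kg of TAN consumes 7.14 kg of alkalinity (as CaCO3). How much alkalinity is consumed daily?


Alkalinity factor: 7.14 kg CaCO3 consumed per kg TAN nitrified
alk = 0.42 kg TAN * 7.14 = 2.9988 kg CaCO3/day

2.9988 kg CaCO3/day


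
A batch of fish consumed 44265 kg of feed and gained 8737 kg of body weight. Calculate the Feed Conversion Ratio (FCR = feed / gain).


FCR = feed consumed / weight gained
FCR = 44265 kg / 8737 kg = 5.06638

5.06638


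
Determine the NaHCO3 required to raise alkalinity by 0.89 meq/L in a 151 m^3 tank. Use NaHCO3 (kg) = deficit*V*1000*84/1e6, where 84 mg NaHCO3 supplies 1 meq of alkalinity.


Tank volume in L = 151 m^3 * 1000 = 151000 L
Total meq required = 0.89 meq/L * 151000 L = 134390 meq
NaHCO3 mass = 134390 meq * 84 mg/meq / 1e6 = 11.2888 kg

11.2888 kg


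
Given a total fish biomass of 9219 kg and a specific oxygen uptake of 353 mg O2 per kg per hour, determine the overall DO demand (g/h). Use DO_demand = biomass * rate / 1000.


Total O2 consumption (mg/h) = 9219 kg * 353 mg/(kg*h) = 3254307 mg/h
Convert to g/h: 3254307 / 1000 = 3254.307 g/h

3254.307 g/h


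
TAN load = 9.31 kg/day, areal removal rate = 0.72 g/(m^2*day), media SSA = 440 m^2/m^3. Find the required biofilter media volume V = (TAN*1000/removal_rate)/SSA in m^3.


A = 9.31*1000 / 0.72 = 12930.556 m^2
V = 12930.556 / 440 = 29.3876

29.3876 m^3


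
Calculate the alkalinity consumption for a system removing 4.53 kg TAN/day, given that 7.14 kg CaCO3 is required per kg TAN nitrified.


Alkalinity factor: 7.14 kg CaCO3 consumed per kg TAN nitrified
alk = 4.53 kg TAN * 7.14 = 32.3442 kg CaCO3/day

32.3442 kg CaCO3/day


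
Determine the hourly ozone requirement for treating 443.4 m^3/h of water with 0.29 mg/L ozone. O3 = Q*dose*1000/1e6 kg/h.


O3 demand (mg/h) = Q * dose * 1000 = 443.4 * 0.29 * 1000 = 128586 mg/h
Convert mg to kg: 128586 / 1e6 = 0.128586 kg/h

0.128586 kg/h


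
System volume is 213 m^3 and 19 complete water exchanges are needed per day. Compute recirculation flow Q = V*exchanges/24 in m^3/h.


Daily recirculation volume = 213 m^3 * 19 = 4047 m^3/day
Flow rate Q = daily volume / 24 h = 4047 / 24 = 168.625 m^3/h

168.625 m^3/h


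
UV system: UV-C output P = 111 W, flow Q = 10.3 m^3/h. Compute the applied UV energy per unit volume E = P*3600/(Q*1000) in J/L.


Energy delivered per hour = 111 W * 3600 s = 399600 J/h
Volume treated per hour = 10.3 m^3/h * 1000 = 10300 L/h
dose = 399600 / 10300 = 38.7961 J/L

38.7961 J/L


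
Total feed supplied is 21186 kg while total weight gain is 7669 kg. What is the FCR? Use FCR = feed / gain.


FCR = feed consumed / weight gained
FCR = 21186 kg / 7669 kg = 2.76255

2.76255


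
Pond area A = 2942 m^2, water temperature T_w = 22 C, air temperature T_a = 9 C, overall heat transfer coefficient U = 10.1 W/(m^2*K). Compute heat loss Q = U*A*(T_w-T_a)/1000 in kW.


Temperature difference dT = 22 - 9 = 13 K
Heat loss (W) = U * A * dT = 10.1 * 2942 * 13 = 386284.6 W
Convert to kW: 386284.6 / 1000 = 386.2846 kW

386.2846 kW


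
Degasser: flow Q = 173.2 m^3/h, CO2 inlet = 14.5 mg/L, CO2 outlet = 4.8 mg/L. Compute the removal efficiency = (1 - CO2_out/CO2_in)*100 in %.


CO2_out / CO2_in = 4.8 / 14.5 = 0.33103448
Fraction remaining = 0.33103448
efficiency = (1 - 0.33103448) * 100 = 66.8966 %

66.8966 %


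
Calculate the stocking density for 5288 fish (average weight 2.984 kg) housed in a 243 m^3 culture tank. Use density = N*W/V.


Total biomass = 5288 fish * 2.984 kg = 15779.392 kg
Density = total biomass / volume = 15779.392 / 243 = 64.9358 kg/m^3

64.9358 kg/m^3


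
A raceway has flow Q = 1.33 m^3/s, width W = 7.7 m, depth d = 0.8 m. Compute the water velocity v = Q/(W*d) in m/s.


Cross-sectional area = W * d = 7.7 * 0.8 = 6.16 m^2
Velocity = Q / A = 1.33 / 6.16 = 0.215909 m/s

0.215909 m/s


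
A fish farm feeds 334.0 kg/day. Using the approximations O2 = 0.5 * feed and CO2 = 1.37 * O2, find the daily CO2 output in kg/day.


O2 = 334.0 * 0.5 = 167
CO2 = 167 * 1.37 = 228.79

228.79 kg/day


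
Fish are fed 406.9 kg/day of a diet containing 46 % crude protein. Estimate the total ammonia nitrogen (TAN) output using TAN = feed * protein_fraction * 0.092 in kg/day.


Protein in feed = 406.9 * 46/100 = 187.174 kg/day
TAN = protein * 0.092 = 187.174 * 0.092 = 17.220008 kg/day

17.220008 kg/day


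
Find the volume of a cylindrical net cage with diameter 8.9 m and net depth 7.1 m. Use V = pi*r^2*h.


r = d/2 = 8.9/2 = 4.45 m
Base area = pi*r^2 = pi*4.45^2 = 62.211389 m^2
Volume = 62.211389 * 7.1 = 441.701 m^3

441.701 m^3


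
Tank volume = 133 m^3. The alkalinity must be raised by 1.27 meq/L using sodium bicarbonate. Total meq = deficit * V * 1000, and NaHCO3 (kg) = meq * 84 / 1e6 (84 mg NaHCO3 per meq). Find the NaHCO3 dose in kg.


Tank volume in L = 133 m^3 * 1000 = 133000 L
Total meq required = 1.27 meq/L * 133000 L = 168910 meq
NaHCO3 mass = 168910 meq * 84 mg/meq / 1e6 = 14.1884 kg

14.1884 kg


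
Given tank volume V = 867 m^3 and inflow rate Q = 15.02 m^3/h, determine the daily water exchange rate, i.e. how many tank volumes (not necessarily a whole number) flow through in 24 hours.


Daily flow volume = 15.02 m^3/h * 24 h = 360.48 m^3/day
Exchanges = daily flow / tank volume = 360.48 / 867 = 0.415779 exchanges/day

0.415779 exchanges/day


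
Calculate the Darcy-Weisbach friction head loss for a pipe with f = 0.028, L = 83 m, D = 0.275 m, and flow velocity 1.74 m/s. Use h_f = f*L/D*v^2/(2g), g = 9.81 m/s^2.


v^2 = 1.74^2 = 3.0276 m^2/s^2
L/D = 83/0.275 = 301.81818
h_f = f*(L/D)*v^2/(2g) = 0.028 * 301.81818 * 3.0276 / 19.62 = 1.30408 m

1.30408 m


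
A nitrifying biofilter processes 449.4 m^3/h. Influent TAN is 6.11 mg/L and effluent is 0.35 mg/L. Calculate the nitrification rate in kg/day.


Concentration drop: TAN_in - TAN_out = 6.11 - 0.35 = 5.76 mg/L
Hourly TAN removed = Q * dTAN = 449.4 m^3/h * 5.76 mg/L = 2588.544 g/h  (m^3/h * mg/L = g/h)
Daily TAN removed = 2588.544 * 24 = 62125.056 g/day
Convert to kg/day: 62125.056 / 1000 = 62.125056 kg/day

62.125056 kg/day


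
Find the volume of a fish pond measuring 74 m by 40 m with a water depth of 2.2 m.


Base area = L * W = 74 * 40 = 2960 m^2
Volume = area * depth = 2960 * 2.2 = 6512 m^3

6512 m^3


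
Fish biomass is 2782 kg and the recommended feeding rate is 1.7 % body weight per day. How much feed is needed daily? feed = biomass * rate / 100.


Feeding rate fraction = 1.7% / 100 = 0.017
Daily feed = 2782 kg * 0.017 = 47.294 kg/day

47.294 kg/day


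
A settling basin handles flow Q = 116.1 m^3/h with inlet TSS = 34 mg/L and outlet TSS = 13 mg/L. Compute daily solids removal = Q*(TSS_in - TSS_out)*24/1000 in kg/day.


Concentration drop: TSS_in - TSS_out = 34 - 13 = 21 mg/L
Hourly solids removed = Q * dTSS = 116.1 m^3/h * 21 mg/L = 2438.1 g/h  (m^3/h * mg/L = g/h)
Daily solids removed = 2438.1 * 24 = 58514.4 g/day
Convert g to kg: 58514.4 / 1000 = 58.5144 kg/day

58.5144 kg/day


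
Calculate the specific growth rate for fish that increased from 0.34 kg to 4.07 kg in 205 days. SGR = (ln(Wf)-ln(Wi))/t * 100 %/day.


ln(W_f) = ln(4.07) = 1.403643
ln(W_i) = ln(0.34) = -1.0788097
ln(W_f) - ln(W_i) = 1.403643 - -1.0788097 = 2.4824527
SGR = 2.4824527 / 205 * 100 = 1.21095 %/day

1.21095 %/day


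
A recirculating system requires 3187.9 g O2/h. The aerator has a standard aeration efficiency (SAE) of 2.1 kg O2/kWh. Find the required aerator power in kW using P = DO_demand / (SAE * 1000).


SAE in g O2/kWh = 2.1 * 1000 = 2100 g/kWh
P = DO_demand / SAE_g = 3187.9 / 2100 = 1.51805 kW

1.51805 kW


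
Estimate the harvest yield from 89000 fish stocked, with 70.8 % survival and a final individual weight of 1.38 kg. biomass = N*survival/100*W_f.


Survivors = 89000 * 70.8/100 = 63012 fish
Harvest biomass = survivors * W_f = 63012 * 1.38 = 86956.56 kg

86956.56 kg


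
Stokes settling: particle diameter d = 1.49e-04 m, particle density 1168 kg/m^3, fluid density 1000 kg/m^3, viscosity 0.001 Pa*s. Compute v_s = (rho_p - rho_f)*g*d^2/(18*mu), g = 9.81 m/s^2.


Density difference: rho_p - rho_f = 1168 - 1000 = 168 kg/m^3
d^2 = (1.49e-04)^2 = 2.2201e-08 m^2
Numerator = (rho_p - rho_f) * g * d^2 = 168 * 9.81 * 2.2201e-08 = 3.6589024e-05
Denominator = 18 * mu = 18 * 0.001 = 0.018
v_s = 3.6589024e-05 / 0.018 = 0.00203272 m/s
Check: Re = rho_f * v_s * d / mu = 1000 * 0.00203272 * 1.49e-04 / 0.001 = 0.303 < 1, so Stokes' law applies.

0.00203272 m/s


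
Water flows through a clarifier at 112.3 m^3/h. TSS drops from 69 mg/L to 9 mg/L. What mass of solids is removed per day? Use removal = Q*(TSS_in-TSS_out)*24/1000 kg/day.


Concentration drop: TSS_in - TSS_out = 69 - 9 = 60 mg/L
Hourly solids removed = Q * dTSS = 112.3 m^3/h * 60 mg/L = 6738 g/h  (m^3/h * mg/L = g/h)
Daily solids removed = 6738 * 24 = 161712 g/day
Convert g to kg: 161712 / 1000 = 161.712 kg/day

161.712 kg/day


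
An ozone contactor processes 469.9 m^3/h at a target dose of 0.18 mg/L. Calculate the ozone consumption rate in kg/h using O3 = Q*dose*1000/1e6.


O3 demand (mg/h) = Q * dose * 1000 = 469.9 * 0.18 * 1000 = 84582 mg/h
Convert mg to kg: 84582 / 1e6 = 0.084582 kg/h

0.084582 kg/h


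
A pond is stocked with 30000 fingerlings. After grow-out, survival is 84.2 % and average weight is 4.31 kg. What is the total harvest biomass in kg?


Survivors = 30000 * 84.2/100 = 25260 fish
Harvest biomass = survivors * W_f = 25260 * 4.31 = 108870.6 kg

108870.6 kg


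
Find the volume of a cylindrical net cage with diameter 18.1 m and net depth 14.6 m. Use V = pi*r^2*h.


r = d/2 = 18.1/2 = 9.05 m
Base area = pi*r^2 = pi*9.05^2 = 257.30429 m^2
Volume = 257.30429 * 14.6 = 3756.64 m^3

3756.64 m^3


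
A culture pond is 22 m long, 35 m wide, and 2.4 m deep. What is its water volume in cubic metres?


Base area = L * W = 22 * 35 = 770 m^2
Volume = area * depth = 770 * 2.4 = 1848 m^3

1848 m^3


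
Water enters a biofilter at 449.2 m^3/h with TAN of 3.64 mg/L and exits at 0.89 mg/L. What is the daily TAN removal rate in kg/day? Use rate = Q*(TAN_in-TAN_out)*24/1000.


Concentration drop: TAN_in - TAN_out = 3.64 - 0.89 = 2.75 mg/L
Hourly TAN removed = Q * dTAN = 449.2 m^3/h * 2.75 mg/L = 1235.3 g/h  (m^3/h * mg/L = g/h)
Daily TAN removed = 1235.3 * 24 = 29647.2 g/day
Convert to kg/day: 29647.2 / 1000 = 29.6472 kg/day

29.6472 kg/day


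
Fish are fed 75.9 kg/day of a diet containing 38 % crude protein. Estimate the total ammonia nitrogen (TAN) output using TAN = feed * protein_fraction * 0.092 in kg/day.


Protein in feed = 75.9 * 38/100 = 28.842 kg/day
TAN = protein * 0.092 = 28.842 * 0.092 = 2.653464 kg/day

2.653464 kg/day


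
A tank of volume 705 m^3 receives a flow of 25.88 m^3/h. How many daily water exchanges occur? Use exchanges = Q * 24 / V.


Daily flow volume = 25.88 m^3/h * 24 h = 621.12 m^3/day
Exchanges = daily flow / tank volume = 621.12 / 705 = 0.881021 exchanges/day

0.881021 exchanges/day


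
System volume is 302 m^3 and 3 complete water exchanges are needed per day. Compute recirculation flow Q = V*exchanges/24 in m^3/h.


Daily recirculation volume = 302 m^3 * 3 = 906 m^3/day
Flow rate Q = daily volume / 24 h = 906 / 24 = 37.75 m^3/h

37.75 m^3/h


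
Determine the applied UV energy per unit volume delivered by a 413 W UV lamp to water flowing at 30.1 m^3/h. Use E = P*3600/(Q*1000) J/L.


Energy delivered per hour = 413 W * 3600 s = 1486800 J/h
Volume treated per hour = 30.1 m^3/h * 1000 = 30100 L/h
dose = 1486800 / 30100 = 49.3953 J/L

49.3953 J/L


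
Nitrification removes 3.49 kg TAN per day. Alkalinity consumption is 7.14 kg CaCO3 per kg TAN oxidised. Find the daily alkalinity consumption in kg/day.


Alkalinity factor: 7.14 kg CaCO3 consumed per kg TAN nitrified
alk = 3.49 kg TAN * 7.14 = 24.9186 kg CaCO3/day

24.9186 kg CaCO3/day


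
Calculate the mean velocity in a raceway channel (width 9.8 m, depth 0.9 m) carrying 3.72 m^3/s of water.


Cross-sectional area = W * d = 9.8 * 0.9 = 8.82 m^2
Velocity = Q / A = 3.72 / 8.82 = 0.421769 m/s

0.421769 m/s


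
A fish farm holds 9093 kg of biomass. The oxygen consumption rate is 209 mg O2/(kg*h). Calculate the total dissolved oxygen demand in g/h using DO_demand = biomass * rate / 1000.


Total O2 consumption (mg/h) = 9093 kg * 209 mg/(kg*h) = 1900437 mg/h
Convert to g/h: 1900437 / 1000 = 1900.437 g/h

1900.437 g/h


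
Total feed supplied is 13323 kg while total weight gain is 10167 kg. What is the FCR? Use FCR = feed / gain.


FCR = feed consumed / weight gained
FCR = 13323 kg / 10167 kg = 1.31042

1.31042


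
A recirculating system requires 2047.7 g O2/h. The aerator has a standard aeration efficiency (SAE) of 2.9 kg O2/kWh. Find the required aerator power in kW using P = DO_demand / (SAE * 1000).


SAE in g O2/kWh = 2.9 * 1000 = 2900 g/kWh
P = DO_demand / SAE_g = 2047.7 / 2900 = 0.706103 kW

0.706103 kW


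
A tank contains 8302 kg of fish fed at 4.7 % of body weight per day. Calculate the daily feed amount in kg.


Feeding rate fraction = 4.7% / 100 = 0.047
Daily feed = 8302 kg * 0.047 = 390.194 kg/day

390.194 kg/day


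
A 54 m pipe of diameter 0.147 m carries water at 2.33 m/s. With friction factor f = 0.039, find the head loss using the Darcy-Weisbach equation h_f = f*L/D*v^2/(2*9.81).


v^2 = 2.33^2 = 5.4289 m^2/s^2
L/D = 54/0.147 = 367.34694
h_f = f*(L/D)*v^2/(2g) = 0.039 * 367.34694 * 5.4289 / 19.62 = 3.96418 m

3.96418 m


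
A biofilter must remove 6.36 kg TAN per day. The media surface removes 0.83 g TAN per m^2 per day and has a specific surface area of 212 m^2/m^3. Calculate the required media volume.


A = 6.36*1000 / 0.83 = 7662.6506 m^2
V = 7662.6506 / 212 = 36.1446

36.1446 m^3


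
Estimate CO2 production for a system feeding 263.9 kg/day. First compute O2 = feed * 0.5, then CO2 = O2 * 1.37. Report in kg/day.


O2 = 263.9 * 0.5 = 131.95
CO2 = 131.95 * 1.37 = 180.7715

180.7715 kg/day


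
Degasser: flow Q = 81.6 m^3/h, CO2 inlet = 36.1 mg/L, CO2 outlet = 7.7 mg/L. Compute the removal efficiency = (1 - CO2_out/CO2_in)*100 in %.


CO2_out / CO2_in = 7.7 / 36.1 = 0.2132964
Fraction remaining = 0.2132964
efficiency = (1 - 0.2132964) * 100 = 78.6704 %

78.6704 %


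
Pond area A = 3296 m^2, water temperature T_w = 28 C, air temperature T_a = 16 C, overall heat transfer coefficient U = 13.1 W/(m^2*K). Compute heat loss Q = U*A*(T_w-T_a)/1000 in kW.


Temperature difference dT = 28 - 16 = 12 K
Heat loss (W) = U * A * dT = 13.1 * 3296 * 12 = 518131.2 W
Convert to kW: 518131.2 / 1000 = 518.1312 kW

518.1312 kW


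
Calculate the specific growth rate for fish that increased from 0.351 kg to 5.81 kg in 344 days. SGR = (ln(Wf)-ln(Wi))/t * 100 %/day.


ln(W_f) = ln(5.81) = 1.7595806
ln(W_i) = ln(0.351) = -1.0469691
ln(W_f) - ln(W_i) = 1.7595806 - -1.0469691 = 2.8065497
SGR = 2.8065497 / 344 * 100 = 0.815857 %/day

0.815857 %/day


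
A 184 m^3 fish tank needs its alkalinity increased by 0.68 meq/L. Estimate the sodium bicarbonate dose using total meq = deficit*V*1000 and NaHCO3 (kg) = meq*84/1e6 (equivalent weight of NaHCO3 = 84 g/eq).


Tank volume in L = 184 m^3 * 1000 = 184000 L
Total meq required = 0.68 meq/L * 184000 L = 125120 meq
NaHCO3 mass = 125120 meq * 84 mg/meq / 1e6 = 10.5101 kg

10.5101 kg


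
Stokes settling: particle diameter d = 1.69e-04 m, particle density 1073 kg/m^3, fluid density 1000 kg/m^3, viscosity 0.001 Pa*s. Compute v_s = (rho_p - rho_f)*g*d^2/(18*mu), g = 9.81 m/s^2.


Density difference: rho_p - rho_f = 1073 - 1000 = 73 kg/m^3
d^2 = (1.69e-04)^2 = 2.8561e-08 m^2
Numerator = (rho_p - rho_f) * g * d^2 = 73 * 9.81 * 2.8561e-08 = 2.0453389e-05
Denominator = 18 * mu = 18 * 0.001 = 0.018
v_s = 2.0453389e-05 / 0.018 = 0.0011363 m/s
Check: Re = rho_f * v_s * d / mu = 1000 * 0.0011363 * 1.69e-04 / 0.001 = 0.192 < 1, so Stokes' law applies.

0.0011363 m/s


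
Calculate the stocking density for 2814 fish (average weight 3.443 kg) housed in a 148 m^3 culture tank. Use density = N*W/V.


Total biomass = 2814 fish * 3.443 kg = 9688.602 kg
Density = total biomass / volume = 9688.602 / 148 = 65.4635 kg/m^3

65.4635 kg/m^3


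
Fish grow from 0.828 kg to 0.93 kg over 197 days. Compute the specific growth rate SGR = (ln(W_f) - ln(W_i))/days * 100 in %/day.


ln(W_f) = ln(0.93) = -0.072570693
ln(W_i) = ln(0.828) = -0.18874212
ln(W_f) - ln(W_i) = -0.072570693 - -0.18874212 = 0.11617143
SGR = 0.11617143 / 197 * 100 = 0.0589703 %/day

0.0589703 %/day


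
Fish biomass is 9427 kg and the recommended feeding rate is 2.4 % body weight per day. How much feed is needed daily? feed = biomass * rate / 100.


Feeding rate fraction = 2.4% / 100 = 0.024
Daily feed = 9427 kg * 0.024 = 226.248 kg/day

226.248 kg/day


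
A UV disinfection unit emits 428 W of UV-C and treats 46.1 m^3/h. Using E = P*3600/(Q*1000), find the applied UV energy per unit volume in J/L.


Energy delivered per hour = 428 W * 3600 s = 1540800 J/h
Volume treated per hour = 46.1 m^3/h * 1000 = 46100 L/h
dose = 1540800 / 46100 = 33.423 J/L

33.423 J/L


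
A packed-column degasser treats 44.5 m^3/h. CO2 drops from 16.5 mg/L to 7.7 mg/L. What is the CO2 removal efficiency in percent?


CO2_out / CO2_in = 7.7 / 16.5 = 0.46666667
Fraction remaining = 0.46666667
efficiency = (1 - 0.46666667) * 100 = 53.3333 %

53.3333 %


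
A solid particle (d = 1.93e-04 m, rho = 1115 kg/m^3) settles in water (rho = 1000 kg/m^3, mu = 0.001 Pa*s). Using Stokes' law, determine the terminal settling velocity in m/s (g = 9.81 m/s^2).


Density difference: rho_p - rho_f = 1115 - 1000 = 115 kg/m^3
d^2 = (1.93e-04)^2 = 3.7249e-08 m^2
Numerator = (rho_p - rho_f) * g * d^2 = 115 * 9.81 * 3.7249e-08 = 4.2022459e-05
Denominator = 18 * mu = 18 * 0.001 = 0.018
v_s = 4.2022459e-05 / 0.018 = 0.00233458 m/s
Check: Re = rho_f * v_s * d / mu = 1000 * 0.00233458 * 1.93e-04 / 0.001 = 0.451 < 1, so Stokes' law applies.

0.00233458 m/s


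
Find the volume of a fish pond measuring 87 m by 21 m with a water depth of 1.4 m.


Base area = L * W = 87 * 21 = 1827 m^2
Volume = area * depth = 1827 * 1.4 = 2557.8 m^3

2557.8 m^3


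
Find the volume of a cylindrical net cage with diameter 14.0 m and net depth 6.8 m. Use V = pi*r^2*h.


r = d/2 = 14.0/2 = 7 m
Base area = pi*r^2 = pi*7^2 = 153.93804 m^2
Volume = 153.93804 * 6.8 = 1046.78 m^3

1046.78 m^3


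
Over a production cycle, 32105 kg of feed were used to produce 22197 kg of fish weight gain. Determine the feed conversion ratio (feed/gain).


FCR = feed consumed / weight gained
FCR = 32105 kg / 22197 kg = 1.44637

1.44637


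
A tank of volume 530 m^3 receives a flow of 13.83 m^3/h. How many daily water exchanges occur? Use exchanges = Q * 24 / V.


Daily flow volume = 13.83 m^3/h * 24 h = 331.92 m^3/day
Exchanges = daily flow / tank volume = 331.92 / 530 = 0.626264 exchanges/day

0.626264 exchanges/day


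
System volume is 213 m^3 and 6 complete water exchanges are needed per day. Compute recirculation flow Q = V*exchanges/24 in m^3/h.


Daily recirculation volume = 213 m^3 * 6 = 1278 m^3/day
Flow rate Q = daily volume / 24 h = 1278 / 24 = 53.25 m^3/h

53.25 m^3/h


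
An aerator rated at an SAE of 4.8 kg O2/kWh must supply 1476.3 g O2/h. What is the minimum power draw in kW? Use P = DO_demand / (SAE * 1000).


SAE in g O2/kWh = 4.8 * 1000 = 4800 g/kWh
P = DO_demand / SAE_g = 1476.3 / 4800 = 0.307563 kW

0.307563 kW


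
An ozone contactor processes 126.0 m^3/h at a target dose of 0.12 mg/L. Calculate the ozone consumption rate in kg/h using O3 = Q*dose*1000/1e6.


O3 demand (mg/h) = Q * dose * 1000 = 126.0 * 0.12 * 1000 = 15120 mg/h
Convert mg to kg: 15120 / 1e6 = 0.01512 kg/h

0.01512 kg/h


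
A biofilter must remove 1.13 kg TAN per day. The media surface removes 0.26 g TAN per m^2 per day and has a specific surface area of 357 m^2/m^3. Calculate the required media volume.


A = 1.13*1000 / 0.26 = 4346.1538 m^2
V = 4346.1538 / 357 = 12.1741

12.1741 m^3


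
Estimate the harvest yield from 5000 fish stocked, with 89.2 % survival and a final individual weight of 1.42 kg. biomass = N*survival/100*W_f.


Survivors = 5000 * 89.2/100 = 4460 fish
Harvest biomass = survivors * W_f = 4460 * 1.42 = 6333.2 kg

6333.2 kg


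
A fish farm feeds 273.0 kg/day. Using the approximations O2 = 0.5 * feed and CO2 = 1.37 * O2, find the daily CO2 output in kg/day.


O2 = 273.0 * 0.5 = 136.5
CO2 = 136.5 * 1.37 = 187.005

187.005 kg/day


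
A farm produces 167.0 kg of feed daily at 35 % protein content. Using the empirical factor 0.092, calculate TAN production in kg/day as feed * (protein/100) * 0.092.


Protein in feed = 167.0 * 35/100 = 58.45 kg/day
TAN = protein * 0.092 = 58.45 * 0.092 = 5.3774 kg/day

5.3774 kg/day


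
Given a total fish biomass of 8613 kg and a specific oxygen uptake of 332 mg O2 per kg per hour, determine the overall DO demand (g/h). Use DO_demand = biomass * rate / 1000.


Total O2 consumption (mg/h) = 8613 kg * 332 mg/(kg*h) = 2859516 mg/h
Convert to g/h: 2859516 / 1000 = 2859.516 g/h

2859.516 g/h


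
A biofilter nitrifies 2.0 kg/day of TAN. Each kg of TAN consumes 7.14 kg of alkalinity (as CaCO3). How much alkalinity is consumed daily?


Alkalinity factor: 7.14 kg CaCO3 consumed per kg TAN nitrified
alk = 2.0 kg TAN * 7.14 = 14.28 kg CaCO3/day

14.28 kg CaCO3/day


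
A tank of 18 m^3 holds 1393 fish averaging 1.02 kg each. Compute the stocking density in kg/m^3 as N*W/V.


Total biomass = 1393 fish * 1.02 kg = 1420.86 kg
Density = total biomass / volume = 1420.86 / 18 = 78.9367 kg/m^3

78.9367 kg/m^3


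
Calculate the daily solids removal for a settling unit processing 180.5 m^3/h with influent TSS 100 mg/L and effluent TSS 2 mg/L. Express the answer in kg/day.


Concentration drop: TSS_in - TSS_out = 100 - 2 = 98 mg/L
Hourly solids removed = Q * dTSS = 180.5 m^3/h * 98 mg/L = 17689 g/h  (m^3/h * mg/L = g/h)
Daily solids removed = 17689 * 24 = 424536 g/day
Convert g to kg: 424536 / 1000 = 424.536 kg/day

424.536 kg/day


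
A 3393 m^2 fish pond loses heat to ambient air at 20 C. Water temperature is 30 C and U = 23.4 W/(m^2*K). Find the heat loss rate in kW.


Temperature difference dT = 30 - 20 = 10 K
Heat loss (W) = U * A * dT = 23.4 * 3393 * 10 = 793962 W
Convert to kW: 793962 / 1000 = 793.962 kW

793.962 kW


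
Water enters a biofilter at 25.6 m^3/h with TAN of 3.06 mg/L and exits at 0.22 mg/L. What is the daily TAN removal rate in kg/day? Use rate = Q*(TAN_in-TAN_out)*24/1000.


Concentration drop: TAN_in - TAN_out = 3.06 - 0.22 = 2.84 mg/L
Hourly TAN removed = Q * dTAN = 25.6 m^3/h * 2.84 mg/L = 72.704 g/h  (m^3/h * mg/L = g/h)
Daily TAN removed = 72.704 * 24 = 1744.896 g/day
Convert to kg/day: 1744.896 / 1000 = 1.744896 kg/day

1.744896 kg/day


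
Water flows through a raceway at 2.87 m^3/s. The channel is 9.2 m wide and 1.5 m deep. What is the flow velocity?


Cross-sectional area = W * d = 9.2 * 1.5 = 13.8 m^2
Velocity = Q / A = 2.87 / 13.8 = 0.207971 m/s

0.207971 m/s


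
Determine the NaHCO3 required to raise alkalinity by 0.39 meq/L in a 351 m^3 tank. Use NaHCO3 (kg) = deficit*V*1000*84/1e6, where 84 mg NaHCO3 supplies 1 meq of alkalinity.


Tank volume in L = 351 m^3 * 1000 = 351000 L
Total meq required = 0.39 meq/L * 351000 L = 136890 meq
NaHCO3 mass = 136890 meq * 84 mg/meq / 1e6 = 11.4988 kg

11.4988 kg


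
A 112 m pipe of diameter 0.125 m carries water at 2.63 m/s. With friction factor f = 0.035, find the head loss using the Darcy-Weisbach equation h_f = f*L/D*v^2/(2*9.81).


v^2 = 2.63^2 = 6.9169 m^2/s^2
L/D = 112/0.125 = 896
h_f = f*(L/D)*v^2/(2g) = 0.035 * 896 * 6.9169 / 19.62 = 11.0558 m

11.0558 m


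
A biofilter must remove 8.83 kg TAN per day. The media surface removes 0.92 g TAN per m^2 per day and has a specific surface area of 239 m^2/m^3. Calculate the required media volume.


A = 8.83*1000 / 0.92 = 9597.8261 m^2
V = 9597.8261 / 239 = 40.1583

40.1583 m^3


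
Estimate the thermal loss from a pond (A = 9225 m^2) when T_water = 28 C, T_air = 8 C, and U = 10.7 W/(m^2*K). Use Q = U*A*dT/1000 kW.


Temperature difference dT = 28 - 8 = 20 K
Heat loss (W) = U * A * dT = 10.7 * 9225 * 20 = 1974150 W
Convert to kW: 1974150 / 1000 = 1974.15 kW

1974.15 kW


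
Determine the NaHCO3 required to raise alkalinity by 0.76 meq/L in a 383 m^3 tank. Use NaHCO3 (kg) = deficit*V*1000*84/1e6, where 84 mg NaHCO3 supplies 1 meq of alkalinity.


Tank volume in L = 383 m^3 * 1000 = 383000 L
Total meq required = 0.76 meq/L * 383000 L = 291080 meq
NaHCO3 mass = 291080 meq * 84 mg/meq / 1e6 = 24.4507 kg

24.4507 kg


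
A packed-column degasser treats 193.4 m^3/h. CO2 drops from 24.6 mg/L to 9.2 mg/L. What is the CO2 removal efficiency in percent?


CO2_out / CO2_in = 9.2 / 24.6 = 0.37398374
Fraction remaining = 0.37398374
efficiency = (1 - 0.37398374) * 100 = 62.6016 %

62.6016 %
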